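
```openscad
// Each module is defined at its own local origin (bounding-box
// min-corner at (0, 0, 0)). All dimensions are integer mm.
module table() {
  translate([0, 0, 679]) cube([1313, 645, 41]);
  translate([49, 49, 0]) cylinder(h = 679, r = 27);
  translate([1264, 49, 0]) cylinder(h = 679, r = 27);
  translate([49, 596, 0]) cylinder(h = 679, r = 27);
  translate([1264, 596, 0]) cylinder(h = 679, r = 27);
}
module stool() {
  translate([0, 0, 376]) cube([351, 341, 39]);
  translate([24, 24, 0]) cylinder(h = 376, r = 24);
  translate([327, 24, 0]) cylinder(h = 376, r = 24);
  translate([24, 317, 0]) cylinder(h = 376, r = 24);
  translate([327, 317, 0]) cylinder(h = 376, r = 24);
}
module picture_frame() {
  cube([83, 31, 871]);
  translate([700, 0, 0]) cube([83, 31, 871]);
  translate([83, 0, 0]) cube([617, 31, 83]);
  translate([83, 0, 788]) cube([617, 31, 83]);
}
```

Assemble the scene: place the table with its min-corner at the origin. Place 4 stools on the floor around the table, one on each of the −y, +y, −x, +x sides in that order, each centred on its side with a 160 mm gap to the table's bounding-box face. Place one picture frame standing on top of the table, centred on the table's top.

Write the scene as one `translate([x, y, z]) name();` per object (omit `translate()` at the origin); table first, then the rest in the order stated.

table();
translate([481, -501, 0]) stool();
translate([481, 805, 0]) stool();
translate([-511, 152, 0]) stool();
translate([1473, 152, 0]) stool();
translate([265, 307, 720]) picture_frame();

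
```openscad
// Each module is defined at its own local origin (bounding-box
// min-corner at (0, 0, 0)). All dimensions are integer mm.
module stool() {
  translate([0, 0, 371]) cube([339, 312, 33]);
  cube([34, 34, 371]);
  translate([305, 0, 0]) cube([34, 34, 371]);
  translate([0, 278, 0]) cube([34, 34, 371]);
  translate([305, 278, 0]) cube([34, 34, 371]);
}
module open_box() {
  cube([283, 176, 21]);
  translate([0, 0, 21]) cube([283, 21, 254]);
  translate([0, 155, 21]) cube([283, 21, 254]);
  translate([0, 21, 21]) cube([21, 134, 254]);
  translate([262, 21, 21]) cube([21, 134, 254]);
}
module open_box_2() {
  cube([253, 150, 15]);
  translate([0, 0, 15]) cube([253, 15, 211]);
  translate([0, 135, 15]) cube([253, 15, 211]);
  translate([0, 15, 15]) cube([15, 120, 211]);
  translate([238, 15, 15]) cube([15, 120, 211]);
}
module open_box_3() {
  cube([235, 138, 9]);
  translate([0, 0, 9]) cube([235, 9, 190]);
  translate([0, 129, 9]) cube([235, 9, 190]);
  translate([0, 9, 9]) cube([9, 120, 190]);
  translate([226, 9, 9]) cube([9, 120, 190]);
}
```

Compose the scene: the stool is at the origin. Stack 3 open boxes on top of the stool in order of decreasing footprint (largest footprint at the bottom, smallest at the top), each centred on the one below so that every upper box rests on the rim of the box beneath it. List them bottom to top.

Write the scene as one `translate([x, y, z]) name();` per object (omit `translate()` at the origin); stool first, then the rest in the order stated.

stool();
translate([28, 68, 404]) open_box();
translate([43, 81, 679]) open_box_2();
translate([52, 87, 905]) open_box_3();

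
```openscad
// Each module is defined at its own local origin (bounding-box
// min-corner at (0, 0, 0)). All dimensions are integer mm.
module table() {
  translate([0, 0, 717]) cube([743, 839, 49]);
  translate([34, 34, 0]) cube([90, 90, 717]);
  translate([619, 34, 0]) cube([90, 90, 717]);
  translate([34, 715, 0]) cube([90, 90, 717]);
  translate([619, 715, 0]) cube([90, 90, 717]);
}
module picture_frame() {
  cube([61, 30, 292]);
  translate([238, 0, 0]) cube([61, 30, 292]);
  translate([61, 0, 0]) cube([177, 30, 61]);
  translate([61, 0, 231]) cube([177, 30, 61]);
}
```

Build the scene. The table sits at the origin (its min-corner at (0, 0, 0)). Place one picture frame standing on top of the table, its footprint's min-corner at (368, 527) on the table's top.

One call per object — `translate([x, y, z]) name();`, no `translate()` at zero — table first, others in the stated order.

table();
translate([368, 527, 766]) picture_frame();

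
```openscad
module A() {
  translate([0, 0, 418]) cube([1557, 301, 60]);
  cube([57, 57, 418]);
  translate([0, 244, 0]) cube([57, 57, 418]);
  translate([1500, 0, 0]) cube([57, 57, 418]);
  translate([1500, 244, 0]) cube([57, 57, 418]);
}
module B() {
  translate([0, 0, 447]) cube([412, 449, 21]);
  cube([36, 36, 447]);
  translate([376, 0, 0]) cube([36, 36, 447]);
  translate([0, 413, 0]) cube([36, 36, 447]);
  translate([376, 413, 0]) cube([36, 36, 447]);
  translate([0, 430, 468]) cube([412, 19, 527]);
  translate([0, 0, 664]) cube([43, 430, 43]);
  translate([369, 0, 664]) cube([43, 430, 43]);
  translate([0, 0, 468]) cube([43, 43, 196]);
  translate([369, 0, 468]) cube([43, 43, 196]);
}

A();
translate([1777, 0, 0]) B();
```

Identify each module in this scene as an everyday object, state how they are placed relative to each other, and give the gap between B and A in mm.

A is a bench. B is a chair. The chair is on the floor beside the bench on its +x side. The gap between the chair and the bench is 220 mm.

The chair's nearest face is 220 mm from the bench's +x face.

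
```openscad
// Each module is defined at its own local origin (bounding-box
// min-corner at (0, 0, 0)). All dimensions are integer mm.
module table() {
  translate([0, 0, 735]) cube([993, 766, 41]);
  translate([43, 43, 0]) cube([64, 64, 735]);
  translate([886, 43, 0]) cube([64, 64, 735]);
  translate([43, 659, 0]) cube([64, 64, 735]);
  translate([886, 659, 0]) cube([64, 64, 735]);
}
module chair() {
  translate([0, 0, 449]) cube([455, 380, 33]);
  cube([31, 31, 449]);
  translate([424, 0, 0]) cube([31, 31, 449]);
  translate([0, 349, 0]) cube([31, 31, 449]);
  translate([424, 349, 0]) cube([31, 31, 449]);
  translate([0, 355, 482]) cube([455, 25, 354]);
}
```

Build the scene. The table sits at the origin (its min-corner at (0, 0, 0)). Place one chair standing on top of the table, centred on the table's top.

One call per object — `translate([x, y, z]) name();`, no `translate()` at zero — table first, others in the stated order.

table();
translate([269, 193, 776]) chair();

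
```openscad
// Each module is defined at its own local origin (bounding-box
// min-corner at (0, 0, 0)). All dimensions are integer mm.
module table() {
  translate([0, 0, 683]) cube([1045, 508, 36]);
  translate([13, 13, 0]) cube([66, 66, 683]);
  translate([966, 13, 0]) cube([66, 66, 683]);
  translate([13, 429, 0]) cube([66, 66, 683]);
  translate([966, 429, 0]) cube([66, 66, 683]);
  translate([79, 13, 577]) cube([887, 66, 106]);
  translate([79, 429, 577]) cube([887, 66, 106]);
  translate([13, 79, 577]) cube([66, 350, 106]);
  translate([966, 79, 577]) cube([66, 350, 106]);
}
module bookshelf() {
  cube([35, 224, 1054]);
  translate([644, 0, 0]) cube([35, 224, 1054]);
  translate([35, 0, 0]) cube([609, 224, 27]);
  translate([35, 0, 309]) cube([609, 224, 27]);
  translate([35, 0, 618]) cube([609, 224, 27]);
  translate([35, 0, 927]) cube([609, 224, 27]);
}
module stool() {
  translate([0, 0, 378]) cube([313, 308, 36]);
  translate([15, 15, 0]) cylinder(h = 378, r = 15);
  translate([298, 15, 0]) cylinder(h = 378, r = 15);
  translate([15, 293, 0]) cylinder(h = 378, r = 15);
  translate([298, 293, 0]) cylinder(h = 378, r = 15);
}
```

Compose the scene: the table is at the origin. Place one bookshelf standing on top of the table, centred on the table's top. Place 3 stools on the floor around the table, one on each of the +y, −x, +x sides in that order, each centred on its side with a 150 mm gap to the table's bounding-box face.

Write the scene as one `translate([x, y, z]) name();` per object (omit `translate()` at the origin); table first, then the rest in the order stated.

table();
translate([183, 142, 719]) bookshelf();
translate([366, 658, 0]) stool();
translate([-463, 100, 0]) stool();
translate([1195, 100, 0]) stool();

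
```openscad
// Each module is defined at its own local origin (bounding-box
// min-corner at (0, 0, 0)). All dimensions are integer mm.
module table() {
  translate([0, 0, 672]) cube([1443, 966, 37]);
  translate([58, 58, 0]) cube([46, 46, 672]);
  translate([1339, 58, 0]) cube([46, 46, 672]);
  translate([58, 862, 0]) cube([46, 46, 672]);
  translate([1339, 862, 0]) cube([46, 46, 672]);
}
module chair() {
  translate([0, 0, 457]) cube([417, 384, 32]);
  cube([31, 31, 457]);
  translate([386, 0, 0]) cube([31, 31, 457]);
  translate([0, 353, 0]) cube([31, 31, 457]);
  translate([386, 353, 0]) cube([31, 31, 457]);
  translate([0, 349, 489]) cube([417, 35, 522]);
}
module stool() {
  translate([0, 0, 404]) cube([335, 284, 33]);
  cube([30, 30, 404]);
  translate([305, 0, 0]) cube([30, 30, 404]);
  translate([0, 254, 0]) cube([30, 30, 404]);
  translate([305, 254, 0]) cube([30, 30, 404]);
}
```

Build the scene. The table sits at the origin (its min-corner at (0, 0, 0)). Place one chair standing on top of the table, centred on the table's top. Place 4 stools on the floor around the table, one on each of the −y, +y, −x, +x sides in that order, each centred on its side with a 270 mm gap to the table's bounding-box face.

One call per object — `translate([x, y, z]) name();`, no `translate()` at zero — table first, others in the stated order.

table();
translate([513, 291, 709]) chair();
translate([554, -554, 0]) stool();
translate([554, 1236, 0]) stool();
translate([-605, 341, 0]) stool();
translate([1713, 341, 0]) stool();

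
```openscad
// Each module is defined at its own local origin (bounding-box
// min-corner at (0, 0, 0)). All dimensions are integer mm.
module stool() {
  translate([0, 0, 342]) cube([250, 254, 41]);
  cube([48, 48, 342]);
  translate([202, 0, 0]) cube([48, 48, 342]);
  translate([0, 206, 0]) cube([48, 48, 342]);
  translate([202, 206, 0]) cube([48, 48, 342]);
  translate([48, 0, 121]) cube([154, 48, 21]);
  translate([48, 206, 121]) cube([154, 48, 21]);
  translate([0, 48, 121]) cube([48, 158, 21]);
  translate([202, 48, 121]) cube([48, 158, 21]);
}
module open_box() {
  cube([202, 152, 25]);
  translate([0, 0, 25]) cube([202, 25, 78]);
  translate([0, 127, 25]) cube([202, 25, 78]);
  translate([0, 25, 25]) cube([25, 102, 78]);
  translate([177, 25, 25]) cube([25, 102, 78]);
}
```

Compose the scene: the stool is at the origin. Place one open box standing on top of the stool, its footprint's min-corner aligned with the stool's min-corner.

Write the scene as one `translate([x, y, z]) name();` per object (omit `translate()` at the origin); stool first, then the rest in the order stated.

stool();
translate([0, 0, 383]) open_box();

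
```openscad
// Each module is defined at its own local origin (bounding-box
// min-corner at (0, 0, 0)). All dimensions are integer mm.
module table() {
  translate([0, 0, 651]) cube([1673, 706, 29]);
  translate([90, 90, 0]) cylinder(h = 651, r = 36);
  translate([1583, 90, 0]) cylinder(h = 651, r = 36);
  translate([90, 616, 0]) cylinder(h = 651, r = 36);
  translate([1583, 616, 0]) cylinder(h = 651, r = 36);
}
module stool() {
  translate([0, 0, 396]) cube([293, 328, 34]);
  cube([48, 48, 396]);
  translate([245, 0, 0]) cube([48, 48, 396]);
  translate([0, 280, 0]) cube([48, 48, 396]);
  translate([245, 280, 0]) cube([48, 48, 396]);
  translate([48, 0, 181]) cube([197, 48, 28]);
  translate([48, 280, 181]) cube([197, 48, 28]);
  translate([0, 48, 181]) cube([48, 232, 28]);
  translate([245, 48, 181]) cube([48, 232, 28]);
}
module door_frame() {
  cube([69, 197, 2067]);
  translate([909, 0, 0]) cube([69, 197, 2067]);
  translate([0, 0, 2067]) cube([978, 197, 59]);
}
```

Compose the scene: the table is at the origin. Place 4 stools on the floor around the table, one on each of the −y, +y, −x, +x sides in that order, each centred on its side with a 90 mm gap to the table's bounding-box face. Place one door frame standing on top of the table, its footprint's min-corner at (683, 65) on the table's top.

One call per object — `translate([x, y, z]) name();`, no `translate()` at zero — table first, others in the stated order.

table();
translate([690, -418, 0]) stool();
translate([690, 796, 0]) stool();
translate([-383, 189, 0]) stool();
translate([1763, 189, 0]) stool();
translate([683, 65, 680]) door_frame();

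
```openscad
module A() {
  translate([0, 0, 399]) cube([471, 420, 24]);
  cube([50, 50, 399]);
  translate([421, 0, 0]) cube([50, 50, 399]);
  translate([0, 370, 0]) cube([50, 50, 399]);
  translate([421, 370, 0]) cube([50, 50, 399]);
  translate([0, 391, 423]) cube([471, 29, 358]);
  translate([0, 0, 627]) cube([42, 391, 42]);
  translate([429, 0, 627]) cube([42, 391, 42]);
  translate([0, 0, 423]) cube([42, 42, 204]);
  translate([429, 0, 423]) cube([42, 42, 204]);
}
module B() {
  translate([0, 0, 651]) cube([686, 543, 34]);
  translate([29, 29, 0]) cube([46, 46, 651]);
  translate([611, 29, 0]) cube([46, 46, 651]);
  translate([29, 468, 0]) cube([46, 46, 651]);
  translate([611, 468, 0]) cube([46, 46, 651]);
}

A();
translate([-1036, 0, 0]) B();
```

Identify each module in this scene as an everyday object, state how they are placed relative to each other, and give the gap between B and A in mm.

A is a chair. B is a table. The table is on the floor beside the chair on its −x side. The gap between the table and the chair is 350 mm.

The table's nearest face is 350 mm from the chair's −x face.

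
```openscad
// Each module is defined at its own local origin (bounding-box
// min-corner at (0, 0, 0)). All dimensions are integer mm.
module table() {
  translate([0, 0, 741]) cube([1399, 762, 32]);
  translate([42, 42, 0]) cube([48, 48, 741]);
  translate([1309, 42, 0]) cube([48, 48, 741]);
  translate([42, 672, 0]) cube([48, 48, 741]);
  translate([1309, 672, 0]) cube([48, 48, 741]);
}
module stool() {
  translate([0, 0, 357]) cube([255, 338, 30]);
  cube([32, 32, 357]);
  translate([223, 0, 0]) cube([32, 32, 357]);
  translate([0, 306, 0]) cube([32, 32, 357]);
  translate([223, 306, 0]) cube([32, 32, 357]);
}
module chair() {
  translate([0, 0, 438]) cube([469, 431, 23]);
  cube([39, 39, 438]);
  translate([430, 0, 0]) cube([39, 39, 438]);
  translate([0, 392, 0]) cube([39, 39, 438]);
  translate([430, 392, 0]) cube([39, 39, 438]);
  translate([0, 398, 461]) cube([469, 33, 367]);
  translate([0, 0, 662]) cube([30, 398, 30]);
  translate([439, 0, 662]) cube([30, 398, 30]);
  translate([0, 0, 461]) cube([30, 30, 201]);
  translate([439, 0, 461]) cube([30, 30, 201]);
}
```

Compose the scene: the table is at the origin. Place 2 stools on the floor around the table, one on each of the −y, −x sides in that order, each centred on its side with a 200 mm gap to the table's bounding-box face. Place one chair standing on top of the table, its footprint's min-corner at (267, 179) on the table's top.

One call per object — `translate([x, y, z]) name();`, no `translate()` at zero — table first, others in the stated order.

table();
translate([572, -538, 0]) stool();
translate([-455, 212, 0]) stool();
translate([267, 179, 773]) chair();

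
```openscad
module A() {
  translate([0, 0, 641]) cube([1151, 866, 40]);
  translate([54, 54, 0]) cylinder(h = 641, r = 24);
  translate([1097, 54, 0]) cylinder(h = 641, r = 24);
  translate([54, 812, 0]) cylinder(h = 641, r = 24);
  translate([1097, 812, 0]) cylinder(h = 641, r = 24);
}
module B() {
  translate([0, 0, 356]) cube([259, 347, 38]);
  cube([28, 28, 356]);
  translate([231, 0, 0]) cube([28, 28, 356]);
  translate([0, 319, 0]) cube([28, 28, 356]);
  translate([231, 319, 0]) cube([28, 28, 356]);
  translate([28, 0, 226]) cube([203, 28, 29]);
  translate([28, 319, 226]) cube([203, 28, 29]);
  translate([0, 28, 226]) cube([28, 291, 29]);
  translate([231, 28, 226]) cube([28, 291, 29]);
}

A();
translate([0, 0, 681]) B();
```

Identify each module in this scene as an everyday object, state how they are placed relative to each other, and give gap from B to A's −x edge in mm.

The stool's min-x is at 0; the table's min-x is 0; gap = 0 mm.

A is a table. B is a stool. The stool is on top of the table. The gap from the stool to the table's −x edge is 0 mm.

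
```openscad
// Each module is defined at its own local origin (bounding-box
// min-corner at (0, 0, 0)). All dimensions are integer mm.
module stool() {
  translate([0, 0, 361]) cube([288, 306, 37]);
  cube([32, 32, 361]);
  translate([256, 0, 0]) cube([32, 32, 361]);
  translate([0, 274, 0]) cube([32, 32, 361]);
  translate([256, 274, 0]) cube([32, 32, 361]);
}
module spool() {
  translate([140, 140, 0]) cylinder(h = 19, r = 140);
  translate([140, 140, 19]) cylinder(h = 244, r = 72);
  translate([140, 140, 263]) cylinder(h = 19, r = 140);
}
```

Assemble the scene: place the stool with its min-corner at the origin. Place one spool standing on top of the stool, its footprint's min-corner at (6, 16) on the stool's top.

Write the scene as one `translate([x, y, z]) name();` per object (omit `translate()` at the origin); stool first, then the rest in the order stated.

stool();
translate([6, 16, 398]) spool();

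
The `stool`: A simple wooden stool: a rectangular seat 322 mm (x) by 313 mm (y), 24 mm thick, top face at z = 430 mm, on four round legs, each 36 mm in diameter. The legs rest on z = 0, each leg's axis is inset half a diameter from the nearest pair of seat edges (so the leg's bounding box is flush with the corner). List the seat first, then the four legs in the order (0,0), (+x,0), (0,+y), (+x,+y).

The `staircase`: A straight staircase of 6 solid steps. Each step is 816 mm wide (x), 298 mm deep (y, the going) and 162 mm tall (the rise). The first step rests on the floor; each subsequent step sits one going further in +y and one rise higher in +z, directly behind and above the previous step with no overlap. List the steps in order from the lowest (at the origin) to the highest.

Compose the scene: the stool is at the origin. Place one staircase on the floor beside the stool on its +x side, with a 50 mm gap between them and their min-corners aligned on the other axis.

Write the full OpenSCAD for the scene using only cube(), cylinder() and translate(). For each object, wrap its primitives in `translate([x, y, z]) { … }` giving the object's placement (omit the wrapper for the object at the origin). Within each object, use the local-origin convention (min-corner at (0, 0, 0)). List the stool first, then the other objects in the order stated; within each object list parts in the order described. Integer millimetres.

translate([0, 0, 406]) cube([322, 313, 24]);
translate([18, 18, 0]) cylinder(h = 406, r = 18);
translate([304, 18, 0]) cylinder(h = 406, r = 18);
translate([18, 295, 0]) cylinder(h = 406, r = 18);
translate([304, 295, 0]) cylinder(h = 406, r = 18);
translate([372, 0, 0]) {
  cube([816, 298, 162]);
  translate([0, 298, 162]) cube([816, 298, 162]);
  translate([0, 596, 324]) cube([816, 298, 162]);
  translate([0, 894, 486]) cube([816, 298, 162]);
  translate([0, 1192, 648]) cube([816, 298, 162]);
  translate([0, 1490, 810]) cube([816, 298, 162]);
}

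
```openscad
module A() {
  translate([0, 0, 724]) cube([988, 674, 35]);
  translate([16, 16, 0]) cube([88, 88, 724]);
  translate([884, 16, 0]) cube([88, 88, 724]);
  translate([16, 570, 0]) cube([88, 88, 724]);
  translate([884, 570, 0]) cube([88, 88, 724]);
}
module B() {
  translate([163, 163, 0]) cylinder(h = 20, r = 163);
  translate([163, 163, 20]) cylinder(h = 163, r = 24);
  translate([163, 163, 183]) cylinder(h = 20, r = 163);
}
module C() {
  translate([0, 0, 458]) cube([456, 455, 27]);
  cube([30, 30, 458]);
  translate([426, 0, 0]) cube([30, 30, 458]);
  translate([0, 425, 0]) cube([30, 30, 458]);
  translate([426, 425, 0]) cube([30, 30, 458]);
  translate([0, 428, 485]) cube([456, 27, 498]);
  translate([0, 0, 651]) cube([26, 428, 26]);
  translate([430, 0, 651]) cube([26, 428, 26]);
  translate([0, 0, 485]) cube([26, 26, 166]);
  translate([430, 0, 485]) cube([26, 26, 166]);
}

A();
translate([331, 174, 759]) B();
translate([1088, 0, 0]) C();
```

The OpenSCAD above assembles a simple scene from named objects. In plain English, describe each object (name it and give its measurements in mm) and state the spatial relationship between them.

A is a table: top 988 mm (x) × 674 mm (y), 35 mm thick, upper face at z = 759 mm, on four 88×88 mm square legs, each inset 16 mm from the nearest pair of top edges, running from z = 0 to the bottom of the top.

B is a spool: two coaxial disc flanges of radius 163 mm and thickness 20 mm, joined by a core cylinder of radius 24 mm and height 163 mm. The lower flange rests on z = 0 and the three cylinders share a vertical axis.

C is a chair. The seat is a 456×455×27 mm slab with its top at z = 485 mm, on four 30×30 mm corner legs (flush with the seat edges, standing on z = 0). A flat backrest 27 mm thick, 498 mm tall, spans the full seat width and rises from the seat top along its +y edge, rear face flush with the rear of the seat. Two armrests of 26×26 mm section run along each side from the seat's front edge to the front of the backrest, top faces 192 mm above the seat top and outer faces flush with the seat's x-edges; a 26×26 mm post under the front of each armrest stands on the seat at the front corner.

The spool is on top of the table, centred. The chair is on the floor beside the table on its +x side.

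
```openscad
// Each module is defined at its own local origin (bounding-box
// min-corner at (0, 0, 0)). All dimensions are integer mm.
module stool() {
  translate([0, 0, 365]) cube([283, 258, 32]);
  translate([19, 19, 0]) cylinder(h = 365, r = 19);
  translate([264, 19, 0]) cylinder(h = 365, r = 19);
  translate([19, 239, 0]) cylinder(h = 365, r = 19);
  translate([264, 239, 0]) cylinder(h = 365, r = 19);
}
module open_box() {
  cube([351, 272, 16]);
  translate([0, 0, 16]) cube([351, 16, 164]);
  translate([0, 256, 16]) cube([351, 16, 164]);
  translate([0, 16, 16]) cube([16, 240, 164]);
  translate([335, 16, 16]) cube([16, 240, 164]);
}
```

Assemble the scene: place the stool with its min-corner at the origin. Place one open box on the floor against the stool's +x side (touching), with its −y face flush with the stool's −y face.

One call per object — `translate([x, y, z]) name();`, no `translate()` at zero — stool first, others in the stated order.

stool();
translate([283, 0, 0]) open_box();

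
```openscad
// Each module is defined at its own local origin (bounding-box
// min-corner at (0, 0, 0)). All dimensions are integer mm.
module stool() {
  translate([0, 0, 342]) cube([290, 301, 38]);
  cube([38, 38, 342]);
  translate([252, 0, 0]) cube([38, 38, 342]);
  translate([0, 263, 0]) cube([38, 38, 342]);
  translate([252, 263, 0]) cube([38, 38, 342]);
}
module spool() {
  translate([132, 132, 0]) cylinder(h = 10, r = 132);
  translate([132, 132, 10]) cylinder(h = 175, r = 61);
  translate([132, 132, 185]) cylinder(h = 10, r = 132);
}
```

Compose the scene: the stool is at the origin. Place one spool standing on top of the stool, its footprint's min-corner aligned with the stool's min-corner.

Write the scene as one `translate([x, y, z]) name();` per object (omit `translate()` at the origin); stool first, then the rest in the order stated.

stool();
translate([0, 0, 380]) spool();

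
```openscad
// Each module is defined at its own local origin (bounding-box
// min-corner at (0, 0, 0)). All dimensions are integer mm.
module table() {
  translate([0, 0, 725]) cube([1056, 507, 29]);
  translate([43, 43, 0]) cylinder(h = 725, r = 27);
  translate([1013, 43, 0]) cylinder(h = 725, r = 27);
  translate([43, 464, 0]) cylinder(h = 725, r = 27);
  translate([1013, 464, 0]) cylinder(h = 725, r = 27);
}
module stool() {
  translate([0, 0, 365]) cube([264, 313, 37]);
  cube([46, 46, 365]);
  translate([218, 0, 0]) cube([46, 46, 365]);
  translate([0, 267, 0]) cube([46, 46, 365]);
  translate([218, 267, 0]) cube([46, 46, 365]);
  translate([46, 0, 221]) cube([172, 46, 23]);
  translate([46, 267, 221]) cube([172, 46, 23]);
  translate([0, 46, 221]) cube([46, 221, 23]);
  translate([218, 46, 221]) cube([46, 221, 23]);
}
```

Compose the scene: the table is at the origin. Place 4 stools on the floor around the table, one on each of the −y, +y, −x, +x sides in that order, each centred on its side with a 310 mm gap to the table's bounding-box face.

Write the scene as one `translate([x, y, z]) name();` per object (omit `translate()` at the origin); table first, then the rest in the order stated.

table();
translate([396, -623, 0]) stool();
translate([396, 817, 0]) stool();
translate([-574, 97, 0]) stool();
translate([1366, 97, 0]) stool();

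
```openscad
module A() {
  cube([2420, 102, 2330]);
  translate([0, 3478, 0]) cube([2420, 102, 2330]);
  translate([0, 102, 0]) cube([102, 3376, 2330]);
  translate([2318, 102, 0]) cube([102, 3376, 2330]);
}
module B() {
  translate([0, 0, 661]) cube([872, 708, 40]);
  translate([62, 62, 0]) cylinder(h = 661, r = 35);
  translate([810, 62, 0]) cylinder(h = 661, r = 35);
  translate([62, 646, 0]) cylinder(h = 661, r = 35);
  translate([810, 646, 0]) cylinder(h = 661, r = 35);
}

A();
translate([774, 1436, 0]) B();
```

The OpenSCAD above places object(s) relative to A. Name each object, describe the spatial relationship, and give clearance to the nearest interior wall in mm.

Clearances: x = 672, y = 1334; minimum 672 mm.

A is a house frame. B is a table. The table sits inside the house frame, centred. The clearance to the nearest interior wall is 672 mm.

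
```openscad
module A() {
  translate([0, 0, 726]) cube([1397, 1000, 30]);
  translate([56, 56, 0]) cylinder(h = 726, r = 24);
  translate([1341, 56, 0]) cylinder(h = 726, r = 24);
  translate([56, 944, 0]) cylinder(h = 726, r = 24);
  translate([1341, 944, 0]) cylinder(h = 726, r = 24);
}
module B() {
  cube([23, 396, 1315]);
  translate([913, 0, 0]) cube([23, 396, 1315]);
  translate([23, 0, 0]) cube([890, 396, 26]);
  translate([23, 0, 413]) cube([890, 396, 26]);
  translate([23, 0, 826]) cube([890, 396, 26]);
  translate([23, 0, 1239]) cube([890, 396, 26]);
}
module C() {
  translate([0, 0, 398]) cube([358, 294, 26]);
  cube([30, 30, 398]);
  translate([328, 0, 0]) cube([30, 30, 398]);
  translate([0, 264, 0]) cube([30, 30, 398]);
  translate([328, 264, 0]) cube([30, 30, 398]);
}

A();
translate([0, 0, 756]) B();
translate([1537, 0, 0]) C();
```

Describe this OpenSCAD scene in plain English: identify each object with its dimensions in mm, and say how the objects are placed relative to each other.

A is a rectangular dining table. The top is 1397×1000×30 mm with its upper surface at z = 756 mm. It stands on four round legs of 48 mm diameter, each leg's bounding box inset 32 mm from the nearest pair of top edges, running from the floor to the underside of the top.

B is an open bookshelf. Two side panels, each 23 mm thick, 396 mm deep and 1315 mm tall, stand 936 mm apart (outside-to-outside). Between them sit 4 shelves, each 26 mm thick and 396 mm deep, spanning the full gap between the sides. The bottom shelf rests on the floor (its underside at z = 0) and the clear gap between one shelf's top and the next shelf's underside is 387 mm.

C is a four-legged stool. The seat is 358×294 mm, 26 mm thick, top at z = 424 mm. It stands on four square legs, each 30×30 mm in cross-section, from z = 0 to the seat underside, each flush with a corner of the seat.

The bookshelf is on top of the table. The stool is on the floor beside the table on its +x side.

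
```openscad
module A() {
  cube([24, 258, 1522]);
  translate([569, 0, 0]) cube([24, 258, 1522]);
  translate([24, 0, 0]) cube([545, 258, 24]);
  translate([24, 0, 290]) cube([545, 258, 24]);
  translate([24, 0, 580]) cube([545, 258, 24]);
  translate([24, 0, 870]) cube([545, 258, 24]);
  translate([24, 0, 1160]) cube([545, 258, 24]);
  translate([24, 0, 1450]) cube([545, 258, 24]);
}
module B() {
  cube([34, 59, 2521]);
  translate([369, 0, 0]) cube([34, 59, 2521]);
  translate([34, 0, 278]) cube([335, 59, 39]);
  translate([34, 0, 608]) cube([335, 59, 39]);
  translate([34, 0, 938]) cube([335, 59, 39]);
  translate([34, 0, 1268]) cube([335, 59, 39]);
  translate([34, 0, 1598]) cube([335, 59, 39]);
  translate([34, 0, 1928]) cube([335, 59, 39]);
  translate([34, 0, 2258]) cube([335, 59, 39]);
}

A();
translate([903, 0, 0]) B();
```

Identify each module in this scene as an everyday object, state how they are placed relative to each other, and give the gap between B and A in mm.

A is a bookshelf. B is a ladder. The ladder is on the floor beside the bookshelf on its +x side. The gap between the ladder and the bookshelf is 310 mm.

The ladder's nearest face is 310 mm from the bookshelf's +x face.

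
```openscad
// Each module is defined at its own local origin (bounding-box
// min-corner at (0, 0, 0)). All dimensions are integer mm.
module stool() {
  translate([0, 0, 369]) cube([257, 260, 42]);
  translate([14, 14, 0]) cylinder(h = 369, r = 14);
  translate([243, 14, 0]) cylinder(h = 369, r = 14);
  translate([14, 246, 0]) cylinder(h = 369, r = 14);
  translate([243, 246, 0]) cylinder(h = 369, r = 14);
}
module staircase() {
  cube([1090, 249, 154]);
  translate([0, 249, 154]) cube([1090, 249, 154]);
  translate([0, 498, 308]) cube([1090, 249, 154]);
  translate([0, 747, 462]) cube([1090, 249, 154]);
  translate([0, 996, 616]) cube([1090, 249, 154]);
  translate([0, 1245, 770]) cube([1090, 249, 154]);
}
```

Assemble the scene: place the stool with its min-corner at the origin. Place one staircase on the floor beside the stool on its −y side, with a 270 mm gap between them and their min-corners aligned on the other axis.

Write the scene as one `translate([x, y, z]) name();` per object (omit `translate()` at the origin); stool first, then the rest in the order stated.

stool();
translate([0, -1764, 0]) staircase();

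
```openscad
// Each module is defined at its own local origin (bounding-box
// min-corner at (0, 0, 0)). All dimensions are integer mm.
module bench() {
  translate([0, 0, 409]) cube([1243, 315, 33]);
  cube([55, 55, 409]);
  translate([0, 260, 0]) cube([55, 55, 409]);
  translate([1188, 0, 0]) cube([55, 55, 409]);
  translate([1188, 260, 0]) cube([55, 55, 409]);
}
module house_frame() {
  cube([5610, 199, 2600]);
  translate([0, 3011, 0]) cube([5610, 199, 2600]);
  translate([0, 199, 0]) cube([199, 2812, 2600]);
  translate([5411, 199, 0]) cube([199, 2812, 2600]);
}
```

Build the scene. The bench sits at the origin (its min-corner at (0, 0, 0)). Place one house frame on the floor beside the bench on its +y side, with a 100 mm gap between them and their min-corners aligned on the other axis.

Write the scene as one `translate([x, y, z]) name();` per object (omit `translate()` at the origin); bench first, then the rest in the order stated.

bench();
translate([0, 415, 0]) house_frame();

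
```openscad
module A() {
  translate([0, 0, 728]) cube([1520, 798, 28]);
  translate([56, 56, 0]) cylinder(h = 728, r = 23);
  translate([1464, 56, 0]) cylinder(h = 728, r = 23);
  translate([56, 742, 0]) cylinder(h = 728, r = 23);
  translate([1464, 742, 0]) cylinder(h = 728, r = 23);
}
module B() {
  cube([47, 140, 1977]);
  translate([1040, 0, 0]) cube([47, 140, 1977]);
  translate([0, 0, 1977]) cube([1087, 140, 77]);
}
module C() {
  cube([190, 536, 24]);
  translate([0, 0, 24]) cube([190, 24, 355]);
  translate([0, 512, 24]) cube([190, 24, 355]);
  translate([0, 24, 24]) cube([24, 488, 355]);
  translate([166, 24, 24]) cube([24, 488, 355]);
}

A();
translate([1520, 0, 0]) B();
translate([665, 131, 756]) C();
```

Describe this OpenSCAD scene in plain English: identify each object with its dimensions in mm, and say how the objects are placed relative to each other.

A is a table: top 1520 mm (x) × 798 mm (y), 28 mm thick, upper face at z = 756 mm, on four round legs of 46 mm diameter, each leg's bounding box inset 33 mm from the nearest pair of top edges, running from z = 0 to the bottom of the top.

B is a rectangular door frame: two vertical jambs of 47×140 mm section, 1977 mm tall, with a clear opening 993 mm wide between their inner faces. A header 77 mm tall and 140 mm deep lies on top of the jambs and spans the full outside width.

C is an open storage box with external size 190×536×379 mm and wall thickness 24 mm (the base is also 24 mm thick). The base covers the whole footprint; the four walls stand on the base, with the y-facing walls full-width and the x-facing walls fitting between their inner faces.

The door frame is against the table's +x side, with their −y faces flush. The open box is on top of the table, centred.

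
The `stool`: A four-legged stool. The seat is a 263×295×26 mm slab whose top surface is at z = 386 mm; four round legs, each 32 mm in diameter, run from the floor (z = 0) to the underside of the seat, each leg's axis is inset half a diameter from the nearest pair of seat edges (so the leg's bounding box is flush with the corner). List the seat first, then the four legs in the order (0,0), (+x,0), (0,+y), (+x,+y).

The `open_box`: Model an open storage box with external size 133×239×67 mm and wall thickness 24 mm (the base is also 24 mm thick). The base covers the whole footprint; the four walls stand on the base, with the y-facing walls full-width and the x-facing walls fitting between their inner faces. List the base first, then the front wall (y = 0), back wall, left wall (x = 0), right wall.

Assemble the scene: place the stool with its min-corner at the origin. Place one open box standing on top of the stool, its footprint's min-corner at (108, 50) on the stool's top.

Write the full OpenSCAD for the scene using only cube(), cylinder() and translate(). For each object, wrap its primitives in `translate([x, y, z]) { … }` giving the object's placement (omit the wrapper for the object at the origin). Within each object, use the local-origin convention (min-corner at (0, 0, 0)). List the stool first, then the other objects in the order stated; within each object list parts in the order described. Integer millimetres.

translate([0, 0, 360]) cube([263, 295, 26]);
translate([16, 16, 0]) cylinder(h = 360, r = 16);
translate([247, 16, 0]) cylinder(h = 360, r = 16);
translate([16, 279, 0]) cylinder(h = 360, r = 16);
translate([247, 279, 0]) cylinder(h = 360, r = 16);
translate([108, 50, 386]) {
  cube([133, 239, 24]);
  translate([0, 0, 24]) cube([133, 24, 43]);
  translate([0, 215, 24]) cube([133, 24, 43]);
  translate([0, 24, 24]) cube([24, 191, 43]);
  translate([109, 24, 24]) cube([24, 191, 43]);
}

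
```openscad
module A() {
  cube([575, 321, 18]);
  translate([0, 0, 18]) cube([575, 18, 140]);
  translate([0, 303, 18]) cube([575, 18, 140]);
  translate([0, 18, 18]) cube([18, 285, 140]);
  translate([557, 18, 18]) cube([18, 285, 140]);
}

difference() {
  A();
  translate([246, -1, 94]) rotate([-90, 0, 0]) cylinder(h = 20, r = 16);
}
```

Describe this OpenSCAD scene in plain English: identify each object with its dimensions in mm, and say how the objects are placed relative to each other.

A is an open-topped rectangular box: outside dimensions 575×321×158 mm, with a uniform wall and base thickness of 18 mm. The base is a full 575×321 slab on the floor; four walls sit on top of the base. The front and back walls (the −y and +y sides) span the full width; the two side walls fit between them.

The open box has a circular hole of radius 16 mm through its front wall, centred at (x = 246, z = 94).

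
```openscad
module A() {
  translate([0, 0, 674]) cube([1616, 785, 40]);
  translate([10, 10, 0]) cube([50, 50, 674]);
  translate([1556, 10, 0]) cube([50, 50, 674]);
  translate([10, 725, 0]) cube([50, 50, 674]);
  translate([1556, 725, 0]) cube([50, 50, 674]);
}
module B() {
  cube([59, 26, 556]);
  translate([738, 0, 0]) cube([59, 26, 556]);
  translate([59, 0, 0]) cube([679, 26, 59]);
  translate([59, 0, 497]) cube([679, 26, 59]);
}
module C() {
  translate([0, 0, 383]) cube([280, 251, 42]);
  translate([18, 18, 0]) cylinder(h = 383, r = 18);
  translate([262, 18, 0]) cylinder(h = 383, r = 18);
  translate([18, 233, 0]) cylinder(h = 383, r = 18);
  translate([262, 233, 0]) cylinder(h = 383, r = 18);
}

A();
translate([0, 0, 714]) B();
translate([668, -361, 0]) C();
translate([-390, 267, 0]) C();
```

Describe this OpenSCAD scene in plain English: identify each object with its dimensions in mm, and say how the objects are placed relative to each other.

A is a table with a 1616×785 mm rectangular top, 40 mm thick, top surface at z = 714 mm, supported by four 50×50 mm square legs, each inset 10 mm from the nearest pair of top edges, running from the floor.

B is a picture frame with a 679×438 mm rectangular opening (x by z) and a uniform 59 mm border on every side. Frame depth is 26 mm along y. It is built from two vertical stiles running the full outside height and two horizontal rails spanning the gap between the stiles.

C is a four-legged stool. The seat is 280×251 mm, 42 mm thick, top at z = 425 mm. It stands on four round legs, each 36 mm in diameter, from z = 0 to the seat underside, each leg's axis is inset half a diameter from the nearest pair of seat edges (so the leg's bounding box is flush with the corner).

The picture frame is on top of the table. Two stools sit around the table at the −y, −x sides.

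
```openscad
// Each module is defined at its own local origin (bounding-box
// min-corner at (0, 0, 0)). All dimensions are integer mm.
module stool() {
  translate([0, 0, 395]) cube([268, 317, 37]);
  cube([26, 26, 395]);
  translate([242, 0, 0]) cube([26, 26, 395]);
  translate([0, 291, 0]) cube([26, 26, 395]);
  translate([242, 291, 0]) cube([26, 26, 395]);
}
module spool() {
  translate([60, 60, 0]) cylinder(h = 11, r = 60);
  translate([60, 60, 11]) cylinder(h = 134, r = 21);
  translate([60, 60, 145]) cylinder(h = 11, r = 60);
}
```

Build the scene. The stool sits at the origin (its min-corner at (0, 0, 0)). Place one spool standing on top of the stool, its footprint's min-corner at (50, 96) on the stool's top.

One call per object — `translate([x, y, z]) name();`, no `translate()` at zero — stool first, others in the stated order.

stool();
translate([50, 96, 432]) spool();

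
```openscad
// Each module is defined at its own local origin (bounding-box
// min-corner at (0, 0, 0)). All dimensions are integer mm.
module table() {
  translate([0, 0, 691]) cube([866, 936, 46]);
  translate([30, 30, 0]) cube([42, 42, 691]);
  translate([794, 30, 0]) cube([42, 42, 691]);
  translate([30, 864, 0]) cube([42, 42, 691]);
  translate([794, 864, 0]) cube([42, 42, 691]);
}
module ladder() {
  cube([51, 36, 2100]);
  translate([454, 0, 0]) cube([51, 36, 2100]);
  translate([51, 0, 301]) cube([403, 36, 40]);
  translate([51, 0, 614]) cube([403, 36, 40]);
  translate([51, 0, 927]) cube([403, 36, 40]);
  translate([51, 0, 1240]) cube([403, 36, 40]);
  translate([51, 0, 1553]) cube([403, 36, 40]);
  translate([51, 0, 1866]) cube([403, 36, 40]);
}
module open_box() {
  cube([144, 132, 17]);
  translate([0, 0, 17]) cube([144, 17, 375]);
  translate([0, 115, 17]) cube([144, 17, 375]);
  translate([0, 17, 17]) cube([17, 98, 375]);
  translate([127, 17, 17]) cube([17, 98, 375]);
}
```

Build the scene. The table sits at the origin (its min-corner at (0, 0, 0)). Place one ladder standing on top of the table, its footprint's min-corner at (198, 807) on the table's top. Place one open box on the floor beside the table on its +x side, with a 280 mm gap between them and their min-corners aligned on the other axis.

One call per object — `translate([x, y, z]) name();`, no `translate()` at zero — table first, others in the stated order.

table();
translate([198, 807, 737]) ladder();
translate([1146, 0, 0]) open_box();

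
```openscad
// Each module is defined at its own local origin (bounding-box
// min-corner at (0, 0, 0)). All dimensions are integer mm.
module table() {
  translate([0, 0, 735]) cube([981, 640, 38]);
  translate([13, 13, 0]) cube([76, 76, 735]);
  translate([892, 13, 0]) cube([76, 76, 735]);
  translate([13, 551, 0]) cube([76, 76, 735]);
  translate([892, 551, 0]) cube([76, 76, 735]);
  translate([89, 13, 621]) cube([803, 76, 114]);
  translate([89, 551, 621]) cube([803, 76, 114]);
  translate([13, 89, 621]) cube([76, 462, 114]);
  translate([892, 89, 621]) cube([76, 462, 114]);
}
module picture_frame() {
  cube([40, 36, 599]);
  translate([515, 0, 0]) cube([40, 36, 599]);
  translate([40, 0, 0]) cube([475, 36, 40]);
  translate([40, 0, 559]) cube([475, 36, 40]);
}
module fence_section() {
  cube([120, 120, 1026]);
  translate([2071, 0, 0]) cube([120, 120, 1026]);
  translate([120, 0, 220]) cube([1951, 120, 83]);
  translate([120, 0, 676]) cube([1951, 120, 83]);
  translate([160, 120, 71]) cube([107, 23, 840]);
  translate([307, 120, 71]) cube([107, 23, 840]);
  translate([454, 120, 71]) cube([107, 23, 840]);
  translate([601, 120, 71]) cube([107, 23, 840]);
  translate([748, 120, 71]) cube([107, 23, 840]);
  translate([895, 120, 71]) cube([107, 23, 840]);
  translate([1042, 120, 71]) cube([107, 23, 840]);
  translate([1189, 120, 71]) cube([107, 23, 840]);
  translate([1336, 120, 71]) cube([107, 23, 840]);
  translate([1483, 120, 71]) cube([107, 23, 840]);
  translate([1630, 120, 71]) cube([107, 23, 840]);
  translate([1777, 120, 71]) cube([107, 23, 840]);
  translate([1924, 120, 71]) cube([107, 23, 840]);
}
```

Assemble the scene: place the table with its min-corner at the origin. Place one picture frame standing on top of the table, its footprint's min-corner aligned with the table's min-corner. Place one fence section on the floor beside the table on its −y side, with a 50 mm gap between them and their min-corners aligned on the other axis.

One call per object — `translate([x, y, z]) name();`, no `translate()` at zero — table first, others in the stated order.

table();
translate([0, 0, 773]) picture_frame();
translate([0, -193, 0]) fence_section();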